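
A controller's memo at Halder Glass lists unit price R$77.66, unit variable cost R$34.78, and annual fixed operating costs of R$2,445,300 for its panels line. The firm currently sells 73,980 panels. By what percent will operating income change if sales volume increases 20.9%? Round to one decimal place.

+91.2%

At 73,980 units, contribution = 73,980 × R$42.88 = R$3,172,262.40.
EBIT = R$3,172,262.40 − R$2,445,300 = R$726,962.40.
So DOL = total CM / EBIT = R$3,172,262.40 / R$726,962.40 = 4.3637.
%ΔEBIT = DOL × %ΔSales = 4.3637 × +20.9% = +91.2%.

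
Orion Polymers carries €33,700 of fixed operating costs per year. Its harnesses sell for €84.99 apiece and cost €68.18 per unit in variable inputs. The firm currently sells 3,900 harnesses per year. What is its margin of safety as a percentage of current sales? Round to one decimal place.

Each unit contributes €84.99 − €68.18 = €16.81. Break-even units = €33,700 ÷ €16.81 = 2,004.76; break-even revenue = 2,004.76 × €84.99 = €170,384.47.
Actual sales revenue = 3,900 × €84.99 = €331,461.00.
Margin of safety = (€331,461.00 − €170,384.47) ÷ €331,461.00 = 48.6%.

48.6%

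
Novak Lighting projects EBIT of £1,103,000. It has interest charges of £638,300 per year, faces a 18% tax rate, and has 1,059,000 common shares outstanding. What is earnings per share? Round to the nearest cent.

£0.36

Pre-tax income = £1,103,000 − £638,300.00 = £464,700.00.
After tax at 18%: net income = £464,700.00 × 0.82 = £381,054.00.
Per share: £381,054.00 / 1,059,000 shares = £0.36.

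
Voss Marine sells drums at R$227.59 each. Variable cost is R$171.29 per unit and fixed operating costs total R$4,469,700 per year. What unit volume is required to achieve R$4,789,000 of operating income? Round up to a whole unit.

164,453 drums

Contribution margin per unit = R$227.59 − R$171.29 = R$56.30.
Need Q such that Q × R$56.30 − R$4,469,700 = R$4,789,000, i.e. Q = R$9,258,700 / R$56.30 = 164,452.93 → 164,453.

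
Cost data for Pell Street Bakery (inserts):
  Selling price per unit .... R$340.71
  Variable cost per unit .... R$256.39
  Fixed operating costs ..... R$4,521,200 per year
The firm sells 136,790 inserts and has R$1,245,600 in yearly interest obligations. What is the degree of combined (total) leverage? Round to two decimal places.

Contribution at this volume is 136,790 × R$84.32 = R$11,534,132.80.
EBIT = R$11,534,132.80 − R$4,521,200 = R$7,012,932.80. Interest = R$1,245,600.00.
DOL = R$11,534,132.80 ÷ R$7,012,932.80 = 1.6447; DFL = R$7,012,932.80 ÷ R$5,767,332.80 = 1.2160.
Combined leverage = 1.6447 × 1.2160 = 2.0000.

2.00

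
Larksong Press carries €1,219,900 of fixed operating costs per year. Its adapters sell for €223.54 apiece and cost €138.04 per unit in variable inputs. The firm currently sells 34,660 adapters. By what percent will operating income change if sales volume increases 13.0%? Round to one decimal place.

+22.1%

At 34,660 units, contribution = 34,660 × €85.50 = €2,963,430.00.
Operating income = contribution − fixed costs = €2,963,430.00 − €1,219,900 = €1,743,530.00.
So DOL = total CM / EBIT = €2,963,430.00 / €1,743,530.00 = 1.6997.
Operating income changes by 1.6997 × +13.0% = +22.1%.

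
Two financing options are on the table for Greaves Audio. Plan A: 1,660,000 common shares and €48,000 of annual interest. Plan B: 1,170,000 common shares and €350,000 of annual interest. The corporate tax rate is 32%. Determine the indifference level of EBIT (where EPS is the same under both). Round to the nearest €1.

At indifference, (EBIT − 48,000)(1 − t)/1,660,000 = (EBIT − 350,000)(1 − t)/1,170,000.
The (1 − t) factor cancels: (EBIT − 48,000) × 1,170,000 = (EBIT − 350,000) × 1,660,000.
Solving, EBIT = (350,000·1,660,000 − 48,000·1,170,000) / (1,660,000 − 1,170,000) = 524,840,000,000 / 490,000 = 1,071,102.04.

€1,071,102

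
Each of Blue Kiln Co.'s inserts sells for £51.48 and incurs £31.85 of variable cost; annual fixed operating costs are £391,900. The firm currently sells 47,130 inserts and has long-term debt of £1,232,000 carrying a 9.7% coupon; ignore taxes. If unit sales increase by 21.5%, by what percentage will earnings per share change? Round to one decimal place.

+48.1%

At 47,130 units, contribution = 47,130 × £19.63 = £925,161.90.
EBIT = £925,161.90 − £391,900 = £533,261.90.
After interest of £119,504.00, pre-tax earnings = £413,757.90.
Degree of combined leverage = contribution ÷ (EBIT − I) = £925,161.90 ÷ £413,757.90 = 2.2360.
%ΔEPS = DCL × %ΔSales = 2.2360 × +21.5% = +48.1%.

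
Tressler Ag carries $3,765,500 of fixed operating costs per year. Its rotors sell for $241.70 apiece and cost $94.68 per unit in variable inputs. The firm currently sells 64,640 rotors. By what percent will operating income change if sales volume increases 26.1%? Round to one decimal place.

+43.2%

Total contribution margin = 64,640 × $147.02 = $9,503,372.80.
EBIT = $9,503,372.80 − $3,765,500 = $5,737,872.80.
DOL = contribution ÷ EBIT = $9,503,372.80 ÷ $5,737,872.80 = 1.6563.
Operating income changes by 1.6563 × +26.1% = +43.2%.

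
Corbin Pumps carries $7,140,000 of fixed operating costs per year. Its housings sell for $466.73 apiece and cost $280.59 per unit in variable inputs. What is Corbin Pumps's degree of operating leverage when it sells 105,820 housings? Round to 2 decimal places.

Contribution at this volume is 105,820 × $186.14 = $19,697,334.80.
Operating income = contribution − fixed costs = $19,697,334.80 − $7,140,000 = $12,557,334.80.
Degree of operating leverage = $19,697,334.80 / $12,557,334.80 = 1.5686.

1.57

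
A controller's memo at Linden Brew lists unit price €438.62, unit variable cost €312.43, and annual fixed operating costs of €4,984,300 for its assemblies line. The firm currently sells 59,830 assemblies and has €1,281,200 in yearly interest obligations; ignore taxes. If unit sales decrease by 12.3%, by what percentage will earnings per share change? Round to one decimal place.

Contribution at this volume is 59,830 × €126.19 = €7,549,947.70.
Subtracting fixed costs: EBIT = €7,549,947.70 − €4,984,300 = €2,565,647.70.
Interest = €1,281,200.00, so EBIT − I = €1,284,447.70.
DCL = total CM / (EBIT − I) = €7,549,947.70 / €1,284,447.70 = 5.8780.
%ΔEPS = DCL × %ΔSales = 5.8780 × -12.3% = -72.3%.

-72.3%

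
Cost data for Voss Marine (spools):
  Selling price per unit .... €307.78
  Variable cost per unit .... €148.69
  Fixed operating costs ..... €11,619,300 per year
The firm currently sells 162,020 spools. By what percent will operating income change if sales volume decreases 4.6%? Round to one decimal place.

Contribution at this volume is 162,020 × €159.09 = €25,775,761.80.
EBIT = €25,775,761.80 − €11,619,300 = €14,156,461.80.
DOL = contribution ÷ EBIT = €25,775,761.80 ÷ €14,156,461.80 = 1.8208.
Operating income changes by 1.8208 × -4.6% = -8.4%.

-8.4%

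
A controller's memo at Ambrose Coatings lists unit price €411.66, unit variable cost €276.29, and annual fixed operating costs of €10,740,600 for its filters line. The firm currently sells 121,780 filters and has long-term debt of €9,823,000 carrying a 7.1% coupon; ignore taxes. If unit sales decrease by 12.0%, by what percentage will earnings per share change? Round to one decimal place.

-39.2%

At 121,780 units, contribution = 121,780 × €135.37 = €16,485,358.60.
Subtracting fixed costs: EBIT = €16,485,358.60 − €10,740,600 = €5,744,758.60.
Interest = €697,433.00, so EBIT − I = €5,047,325.60.
Degree of combined leverage = contribution ÷ (EBIT − I) = €16,485,358.60 ÷ €5,047,325.60 = 3.2662.
EPS therefore changes by 3.2662 × (-12.0%) = -39.2%.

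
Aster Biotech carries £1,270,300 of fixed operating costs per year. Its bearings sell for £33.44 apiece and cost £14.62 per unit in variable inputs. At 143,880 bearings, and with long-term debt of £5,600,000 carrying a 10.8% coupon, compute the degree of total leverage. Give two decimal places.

3.25

Contribution at this volume is 143,880 × £18.82 = £2,707,821.60.
Operating income = contribution − fixed costs = £2,707,821.60 − £1,270,300 = £1,437,521.60. Interest = £604,800.00, so EBIT − I = £832,721.60.
Degree of total leverage = total CM / (EBIT − interest) = £2,707,821.60 / £832,721.60 = 3.2518.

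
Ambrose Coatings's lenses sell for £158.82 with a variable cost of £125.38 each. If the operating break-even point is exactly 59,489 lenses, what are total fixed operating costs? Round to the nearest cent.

Each unit contributes £158.82 − £125.38 = £33.44.
Fixed costs = break-even units × CM = 59,489 × £33.44 = £1,989,312.16.

£1,989,312.16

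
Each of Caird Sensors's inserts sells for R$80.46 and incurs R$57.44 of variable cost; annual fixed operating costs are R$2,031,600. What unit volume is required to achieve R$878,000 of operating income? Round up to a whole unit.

126,395 inserts

Unit CM = price − variable cost = R$80.46 − R$57.44 = R$23.02.
Required volume = (fixed costs + target profit) ÷ CM = (R$2,031,600 + R$878,000) ÷ R$23.02 = 126,394.44, so 126,395 inserts.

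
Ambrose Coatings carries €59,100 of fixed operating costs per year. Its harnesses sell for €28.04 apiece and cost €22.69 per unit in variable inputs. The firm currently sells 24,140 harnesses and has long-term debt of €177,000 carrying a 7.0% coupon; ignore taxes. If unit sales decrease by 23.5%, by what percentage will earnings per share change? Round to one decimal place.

-52.6%

Contribution at this volume is 24,140 × €5.35 = €129,149.00.
Operating income = contribution − fixed costs = €129,149.00 − €59,100 = €70,049.00.
After interest of €12,390.00, pre-tax earnings = €57,659.00.
Degree of combined leverage = contribution ÷ (EBIT − I) = €129,149.00 ÷ €57,659.00 = 2.2399.
%ΔEPS = DCL × %ΔSales = 2.2399 × -23.5% = -52.6%.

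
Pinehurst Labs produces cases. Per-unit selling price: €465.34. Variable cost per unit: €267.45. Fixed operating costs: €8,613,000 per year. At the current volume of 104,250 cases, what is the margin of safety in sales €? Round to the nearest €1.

€28,258,153

Each unit contributes €465.34 − €267.45 = €197.89. Break-even units = €8,613,000 ÷ €197.89 = 43,524.18; break-even revenue = 43,524.18 × €465.34 = €20,253,541.97.
Actual sales revenue = 104,250 × €465.34 = €48,511,695.00.
Margin of safety = €48,511,695.00 − €20,253,541.97 = €28,258,153.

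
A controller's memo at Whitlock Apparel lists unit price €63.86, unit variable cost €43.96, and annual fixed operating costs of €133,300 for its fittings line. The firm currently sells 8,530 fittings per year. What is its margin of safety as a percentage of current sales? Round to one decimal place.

21.5%

Unit CM = price − variable cost = €63.86 − €43.96 = €19.90. Break-even units = €133,300 ÷ €19.90 = 6,698.49; break-even revenue = 6,698.49 × €63.86 = €427,765.73.
Actual sales revenue = 8,530 × €63.86 = €544,725.80.
Margin of safety = (€544,725.80 − €427,765.73) ÷ €544,725.80 = 21.5%.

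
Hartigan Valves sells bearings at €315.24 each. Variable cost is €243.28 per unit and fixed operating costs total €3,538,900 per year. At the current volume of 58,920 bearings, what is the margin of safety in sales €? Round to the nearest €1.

€3,070,844

Unit CM = price − variable cost = €315.24 − €243.28 = €71.96. Break-even units = €3,538,900 ÷ €71.96 = 49,178.71; break-even revenue = 49,178.71 × €315.24 = €15,503,096.66.
Current sales = 58,920 × €315.24 = €18,573,940.80.
Margin of safety = €18,573,940.80 − €15,503,096.66 = €3,070,844.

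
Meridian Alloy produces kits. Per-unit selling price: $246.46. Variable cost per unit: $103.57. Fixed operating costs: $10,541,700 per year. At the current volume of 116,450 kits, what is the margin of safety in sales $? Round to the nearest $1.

$10,517,697

Unit CM = price − variable cost = $246.46 − $103.57 = $142.89. Break-even units = $10,541,700 ÷ $142.89 = 73,774.93; break-even revenue = 73,774.93 × $246.46 = $18,182,569.68.
Current sales = 116,450 × $246.46 = $28,700,267.00.
Margin of safety = $28,700,267.00 − $18,182,569.68 = $10,517,697.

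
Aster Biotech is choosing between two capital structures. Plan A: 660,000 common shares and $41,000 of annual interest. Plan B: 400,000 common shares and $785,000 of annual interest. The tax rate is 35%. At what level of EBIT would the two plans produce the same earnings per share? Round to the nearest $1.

Set EPS_A = EPS_B: (EBIT − $41,000)(1 − 0.35) ÷ 660,000 = (EBIT − $785,000)(1 − 0.35) ÷ 400,000.
The (1 − t) factor cancels: (EBIT − 41,000) × 400,000 = (EBIT − 785,000) × 660,000.
Solving, EBIT = (785,000·660,000 − 41,000·400,000) / (660,000 − 400,000) = 501,700,000,000 / 260,000 = 1,929,615.38.

$1,929,615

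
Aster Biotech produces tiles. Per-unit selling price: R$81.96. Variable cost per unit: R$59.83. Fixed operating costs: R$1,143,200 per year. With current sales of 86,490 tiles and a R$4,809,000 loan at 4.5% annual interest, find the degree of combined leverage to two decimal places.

Contribution at this volume is 86,490 × R$22.13 = R$1,914,023.70.
EBIT = R$1,914,023.70 − R$1,143,200 = R$770,823.70. Interest = R$216,405.00.
DOL = R$1,914,023.70 ÷ R$770,823.70 = 2.4831; DFL = R$770,823.70 ÷ R$554,418.70 = 1.3903.
Combined leverage = 2.4831 × 1.3903 = 3.4523.

3.45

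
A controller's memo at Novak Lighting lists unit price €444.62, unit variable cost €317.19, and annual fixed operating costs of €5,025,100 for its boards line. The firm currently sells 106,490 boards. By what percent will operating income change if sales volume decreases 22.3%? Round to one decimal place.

Contribution at this volume is 106,490 × €127.43 = €13,570,020.70.
EBIT = €13,570,020.70 − €5,025,100 = €8,544,920.70.
So DOL = total CM / EBIT = €13,570,020.70 / €8,544,920.70 = 1.5881.
Operating income changes by 1.5881 × -22.3% = -35.4%.

-35.4%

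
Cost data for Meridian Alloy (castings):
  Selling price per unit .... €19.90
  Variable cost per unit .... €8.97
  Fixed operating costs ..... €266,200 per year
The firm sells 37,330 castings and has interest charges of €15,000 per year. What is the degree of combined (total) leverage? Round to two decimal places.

At 37,330 units, contribution = 37,330 × €10.93 = €408,016.90.
EBIT = €408,016.90 − €266,200 = €141,816.90. Interest = €15,000.00, so EBIT − I = €126,816.90.
DCL = contribution ÷ (EBIT − I) = €408,016.90 ÷ €126,816.90 = 3.2174.

3.22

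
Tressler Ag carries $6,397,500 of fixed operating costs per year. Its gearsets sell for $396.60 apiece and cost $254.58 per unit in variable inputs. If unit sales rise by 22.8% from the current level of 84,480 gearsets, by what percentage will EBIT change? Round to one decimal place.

+48.8%

Contribution at this volume is 84,480 × $142.02 = $11,997,849.60.
Operating income = contribution − fixed costs = $11,997,849.60 − $6,397,500 = $5,600,349.60.
Degree of operating leverage = $11,997,849.60 / $5,600,349.60 = 2.1423.
Operating income changes by 2.1423 × +22.8% = +48.8%.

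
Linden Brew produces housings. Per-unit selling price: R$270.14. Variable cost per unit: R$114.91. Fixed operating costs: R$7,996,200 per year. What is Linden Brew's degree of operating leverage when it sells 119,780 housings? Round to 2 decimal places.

Total contribution margin = 119,780 × R$155.23 = R$18,593,449.40.
Operating income = contribution − fixed costs = R$18,593,449.40 − R$7,996,200 = R$10,597,249.40.
So DOL = total CM / EBIT = R$18,593,449.40 / R$10,597,249.40 = 1.7546.

1.75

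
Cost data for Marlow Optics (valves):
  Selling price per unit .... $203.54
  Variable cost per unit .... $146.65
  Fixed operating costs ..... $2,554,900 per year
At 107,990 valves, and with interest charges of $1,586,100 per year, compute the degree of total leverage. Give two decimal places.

3.07

Total contribution margin = 107,990 × $56.89 = $6,143,551.10.
Operating income = contribution − fixed costs = $6,143,551.10 − $2,554,900 = $3,588,651.10. Interest = $1,586,100.00, so EBIT − I = $2,002,551.10.
Degree of total leverage = total CM / (EBIT − interest) = $6,143,551.10 / $2,002,551.10 = 3.0679.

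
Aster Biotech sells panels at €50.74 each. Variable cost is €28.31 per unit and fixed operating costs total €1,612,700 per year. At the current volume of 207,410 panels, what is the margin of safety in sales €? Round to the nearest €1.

€6,875,816

Contribution margin per unit = €50.74 − €28.31 = €22.43. Break-even units = €1,612,700 ÷ €22.43 = 71,899.24; break-even revenue = 71,899.24 × €50.74 = €3,648,167.54.
Actual sales revenue = 207,410 × €50.74 = €10,523,983.40.
Margin of safety = €10,523,983.40 − €3,648,167.54 = €6,875,816.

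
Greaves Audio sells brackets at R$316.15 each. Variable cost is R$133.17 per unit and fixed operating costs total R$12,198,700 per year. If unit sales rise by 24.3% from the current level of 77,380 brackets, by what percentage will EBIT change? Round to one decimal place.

+175.5%

Total contribution margin = 77,380 × R$182.98 = R$14,158,992.40.
Subtracting fixed costs: EBIT = R$14,158,992.40 − R$12,198,700 = R$1,960,292.40.
Degree of operating leverage = R$14,158,992.40 / R$1,960,292.40 = 7.2229.
Operating income changes by 7.2229 × +24.3% = +175.5%.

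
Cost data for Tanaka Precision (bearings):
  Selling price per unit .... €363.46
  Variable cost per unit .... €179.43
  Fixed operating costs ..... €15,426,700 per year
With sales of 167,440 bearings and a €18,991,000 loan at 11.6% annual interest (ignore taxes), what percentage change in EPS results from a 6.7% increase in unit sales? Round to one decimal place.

Contribution at this volume is 167,440 × €184.03 = €30,813,983.20.
EBIT = €30,813,983.20 − €15,426,700 = €15,387,283.20.
Interest = €2,202,956.00, so EBIT − I = €13,184,327.20.
DCL = total CM / (EBIT − I) = €30,813,983.20 / €13,184,327.20 = 2.3372.
EPS therefore changes by 2.3372 × (+6.7%) = +15.7%.

+15.7%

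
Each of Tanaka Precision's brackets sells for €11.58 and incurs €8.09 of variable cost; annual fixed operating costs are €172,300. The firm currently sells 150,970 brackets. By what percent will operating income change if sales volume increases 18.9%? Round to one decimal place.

Total contribution margin = 150,970 × €3.49 = €526,885.30.
Operating income = contribution − fixed costs = €526,885.30 − €172,300 = €354,585.30.
Degree of operating leverage = €526,885.30 / €354,585.30 = 1.4859.
Operating income changes by 1.4859 × +18.9% = +28.1%.

+28.1%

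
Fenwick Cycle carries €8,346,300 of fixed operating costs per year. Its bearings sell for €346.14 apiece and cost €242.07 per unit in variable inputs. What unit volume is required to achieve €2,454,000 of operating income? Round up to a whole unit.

Unit CM = price − variable cost = €346.14 − €242.07 = €104.07.
Need Q such that Q × €104.07 − €8,346,300 = €2,454,000, i.e. Q = €10,800,300 / €104.07 = 103,779.19 → 103,780.

103,780 bearings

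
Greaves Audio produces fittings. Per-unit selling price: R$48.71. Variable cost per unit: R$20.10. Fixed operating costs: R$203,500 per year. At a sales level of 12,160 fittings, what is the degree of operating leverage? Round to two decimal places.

2.41

At 12,160 units, contribution = 12,160 × R$28.61 = R$347,897.60.
EBIT = R$347,897.60 − R$203,500 = R$144,397.60.
So DOL = total CM / EBIT = R$347,897.60 / R$144,397.60 = 2.4093.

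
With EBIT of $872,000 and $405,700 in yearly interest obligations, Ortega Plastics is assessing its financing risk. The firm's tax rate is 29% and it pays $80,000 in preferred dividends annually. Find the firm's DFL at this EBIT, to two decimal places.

2.47

Annual interest charges come to $405,700.00.
Pre-tax preferred-dividend burden = $80,000 ÷ (1 − 0.29) = $112,676.06.
DFL = EBIT ÷ [EBIT − I − D_p/(1−t)] = $872,000 ÷ [$872,000 − $405,700.00 − $112,676.06] = $872,000 ÷ $353,623.94 = 2.4659.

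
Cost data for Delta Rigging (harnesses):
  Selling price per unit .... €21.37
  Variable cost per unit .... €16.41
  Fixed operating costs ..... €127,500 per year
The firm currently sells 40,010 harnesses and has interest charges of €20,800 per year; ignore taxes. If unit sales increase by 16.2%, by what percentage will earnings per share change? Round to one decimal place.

Total contribution margin = 40,010 × €4.96 = €198,449.60.
EBIT = €198,449.60 − €127,500 = €70,949.60.
After interest of €20,800.00, pre-tax earnings = €50,149.60.
DCL = total CM / (EBIT − I) = €198,449.60 / €50,149.60 = 3.9572.
EPS therefore changes by 3.9572 × (+16.2%) = +64.1%.

+64.1%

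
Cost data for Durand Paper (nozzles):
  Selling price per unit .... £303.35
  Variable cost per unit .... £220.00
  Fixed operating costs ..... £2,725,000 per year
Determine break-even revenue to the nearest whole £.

£9,917,561

CM per unit = £303.35 − £220.00 = £83.35; CM ratio = £83.35 / £303.35 = 0.2748.
Break-even revenue = fixed costs × price ÷ CM = £2,725,000 × £303.35 ÷ £83.35 = £9,917,561.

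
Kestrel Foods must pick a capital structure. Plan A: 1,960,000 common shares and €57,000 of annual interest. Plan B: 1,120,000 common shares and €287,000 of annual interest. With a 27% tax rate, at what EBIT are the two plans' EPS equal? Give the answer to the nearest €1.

€593,667

At indifference, (EBIT − 57,000)(1 − t)/1,960,000 = (EBIT − 287,000)(1 − t)/1,120,000.
Cancelling (1 − t) and cross-multiplying: 1,120,000·(EBIT − 57,000) = 1,960,000·(EBIT − 287,000).
EBIT × (1,960,000 − 1,120,000) = 287,000 × 1,960,000 − 57,000 × 1,120,000 = 498,680,000,000, so EBIT = 498,680,000,000 ÷ 840,000 = 593,666.67.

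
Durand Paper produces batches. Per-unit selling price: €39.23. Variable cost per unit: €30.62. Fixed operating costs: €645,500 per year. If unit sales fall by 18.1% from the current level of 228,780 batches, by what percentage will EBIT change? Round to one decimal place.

Contribution at this volume is 228,780 × €8.61 = €1,969,795.80.
Subtracting fixed costs: EBIT = €1,969,795.80 − €645,500 = €1,324,295.80.
Degree of operating leverage = €1,969,795.80 / €1,324,295.80 = 1.4874.
%ΔEBIT = DOL × %ΔSales = 1.4874 × -18.1% = -26.9%.

-26.9%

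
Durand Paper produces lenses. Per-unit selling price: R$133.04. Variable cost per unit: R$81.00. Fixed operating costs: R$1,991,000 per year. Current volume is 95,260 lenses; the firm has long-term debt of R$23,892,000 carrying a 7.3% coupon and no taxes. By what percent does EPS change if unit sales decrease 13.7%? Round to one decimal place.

At 95,260 units, contribution = 95,260 × R$52.04 = R$4,957,330.40.
Operating income = contribution − fixed costs = R$4,957,330.40 − R$1,991,000 = R$2,966,330.40.
After interest of R$1,744,116.00, pre-tax earnings = R$1,222,214.40.
DCL = total CM / (EBIT − I) = R$4,957,330.40 / R$1,222,214.40 = 4.0560.
%ΔEPS = DCL × %ΔSales = 4.0560 × -13.7% = -55.6%.

-55.6%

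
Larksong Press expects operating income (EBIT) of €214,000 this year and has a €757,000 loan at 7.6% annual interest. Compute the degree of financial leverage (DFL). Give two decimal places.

1.37

Annual interest charges come to €57,532.00.
DFL = EBIT ÷ (EBIT − I) = €214,000 ÷ (€214,000 − €57,532.00) = €214,000 ÷ €156,468.00 = 1.3677.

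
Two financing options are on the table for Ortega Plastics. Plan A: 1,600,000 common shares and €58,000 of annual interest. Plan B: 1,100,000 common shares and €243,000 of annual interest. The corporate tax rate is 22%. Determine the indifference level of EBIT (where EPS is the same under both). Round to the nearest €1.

€650,000

Set EPS_A = EPS_B: (EBIT − €58,000)(1 − 0.22) ÷ 1,600,000 = (EBIT − €243,000)(1 − 0.22) ÷ 1,100,000.
Cancelling (1 − t) and cross-multiplying: 1,100,000·(EBIT − 58,000) = 1,600,000·(EBIT − 243,000).
Solving, EBIT = (243,000·1,600,000 − 58,000·1,100,000) / (1,600,000 − 1,100,000) = 325,000,000,000 / 500,000 = 650,000.00.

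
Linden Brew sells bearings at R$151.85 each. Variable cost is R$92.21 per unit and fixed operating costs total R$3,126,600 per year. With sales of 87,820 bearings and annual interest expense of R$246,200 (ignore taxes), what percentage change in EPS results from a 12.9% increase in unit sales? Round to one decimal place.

Contribution at this volume is 87,820 × R$59.64 = R$5,237,584.80.
EBIT = R$5,237,584.80 − R$3,126,600 = R$2,110,984.80.
Interest = R$246,200.00, so EBIT − I = R$1,864,784.80.
DCL = total CM / (EBIT − I) = R$5,237,584.80 / R$1,864,784.80 = 2.8087.
%ΔEPS = DCL × %ΔSales = 2.8087 × +12.9% = +36.2%.

+36.2%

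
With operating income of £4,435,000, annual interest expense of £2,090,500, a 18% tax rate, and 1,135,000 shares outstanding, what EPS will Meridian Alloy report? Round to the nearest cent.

£1.69

Interest = £2,090,500.00, so EBT = £4,435,000 − £2,090,500.00 = £2,344,500.00.
After tax at 18%: net income = £2,344,500.00 × 0.82 = £1,922,490.00.
EPS = £1,922,490.00 ÷ 1,135,000 = £1.69.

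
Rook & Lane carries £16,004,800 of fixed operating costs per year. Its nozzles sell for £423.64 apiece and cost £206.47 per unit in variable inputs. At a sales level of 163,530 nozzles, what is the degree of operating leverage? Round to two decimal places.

Total contribution margin = 163,530 × £217.17 = £35,513,810.10.
EBIT = £35,513,810.10 − £16,004,800 = £19,509,010.10.
DOL = contribution ÷ EBIT = £35,513,810.10 ÷ £19,509,010.10 = 1.8204.

1.82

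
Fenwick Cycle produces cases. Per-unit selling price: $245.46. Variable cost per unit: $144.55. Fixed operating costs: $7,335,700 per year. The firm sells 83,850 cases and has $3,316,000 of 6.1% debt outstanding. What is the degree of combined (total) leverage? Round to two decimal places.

9.16

Total contribution margin = 83,850 × $100.91 = $8,461,303.50.
Operating income = contribution − fixed costs = $8,461,303.50 − $7,335,700 = $1,125,603.50. Interest = $202,276.00.
DOL = $8,461,303.50 ÷ $1,125,603.50 = 7.5171; DFL = $1,125,603.50 ÷ $923,327.50 = 1.2191.
Combined leverage = 7.5171 × 1.2191 = 9.1641.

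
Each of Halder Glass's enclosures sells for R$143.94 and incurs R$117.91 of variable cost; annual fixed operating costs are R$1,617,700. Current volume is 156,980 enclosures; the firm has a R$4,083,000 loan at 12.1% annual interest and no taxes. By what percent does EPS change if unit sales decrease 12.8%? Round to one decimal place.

Contribution at this volume is 156,980 × R$26.03 = R$4,086,189.40.
Operating income = contribution − fixed costs = R$4,086,189.40 − R$1,617,700 = R$2,468,489.40.
Interest = R$494,043.00, so EBIT − I = R$1,974,446.40.
DCL = total CM / (EBIT − I) = R$4,086,189.40 / R$1,974,446.40 = 2.0695.
EPS therefore changes by 2.0695 × (-12.8%) = -26.5%.

-26.5%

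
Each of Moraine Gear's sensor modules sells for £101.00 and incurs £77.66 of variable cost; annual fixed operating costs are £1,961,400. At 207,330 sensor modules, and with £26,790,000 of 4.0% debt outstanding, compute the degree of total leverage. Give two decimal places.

2.68

Contribution at this volume is 207,330 × £23.34 = £4,839,082.20.
EBIT = £4,839,082.20 − £1,961,400 = £2,877,682.20. Interest = £1,071,600.00, so EBIT − I = £1,806,082.20.
DCL = contribution ÷ (EBIT − I) = £4,839,082.20 ÷ £1,806,082.20 = 2.6793.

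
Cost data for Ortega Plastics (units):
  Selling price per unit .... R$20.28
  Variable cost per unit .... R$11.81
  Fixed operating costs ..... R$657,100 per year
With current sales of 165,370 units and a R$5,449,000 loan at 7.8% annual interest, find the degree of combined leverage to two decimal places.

Contribution at this volume is 165,370 × R$8.47 = R$1,400,683.90.
Operating income = contribution − fixed costs = R$1,400,683.90 − R$657,100 = R$743,583.90. Interest = R$425,022.00, so EBIT − I = R$318,561.90.
DCL = contribution ÷ (EBIT − I) = R$1,400,683.90 ÷ R$318,561.90 = 4.3969.

4.40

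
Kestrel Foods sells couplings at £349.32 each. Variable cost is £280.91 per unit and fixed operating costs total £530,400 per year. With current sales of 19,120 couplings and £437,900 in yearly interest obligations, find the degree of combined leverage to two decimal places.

3.85

At 19,120 units, contribution = 19,120 × £68.41 = £1,307,999.20.
EBIT = £1,307,999.20 − £530,400 = £777,599.20. Interest = £437,900.00.
DOL = £1,307,999.20 ÷ £777,599.20 = 1.6821; DFL = £777,599.20 ÷ £339,699.20 = 2.2891.
DCL = DOL × DFL = 1.6821 × 2.2891 = 3.8505.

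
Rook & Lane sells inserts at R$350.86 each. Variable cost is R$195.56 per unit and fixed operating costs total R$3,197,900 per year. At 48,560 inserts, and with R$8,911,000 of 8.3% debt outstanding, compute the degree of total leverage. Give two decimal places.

Total contribution margin = 48,560 × R$155.30 = R$7,541,368.00.
Subtracting fixed costs: EBIT = R$7,541,368.00 − R$3,197,900 = R$4,343,468.00. Interest = R$739,613.00, so EBIT − I = R$3,603,855.00.
DCL = contribution ÷ (EBIT − I) = R$7,541,368.00 ÷ R$3,603,855.00 = 2.0926.

2.09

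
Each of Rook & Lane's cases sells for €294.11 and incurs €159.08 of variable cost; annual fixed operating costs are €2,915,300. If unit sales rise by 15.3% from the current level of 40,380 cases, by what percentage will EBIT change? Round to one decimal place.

+32.9%

Contribution at this volume is 40,380 × €135.03 = €5,452,511.40.
EBIT = €5,452,511.40 − €2,915,300 = €2,537,211.40.
So DOL = total CM / EBIT = €5,452,511.40 / €2,537,211.40 = 2.1490.
Operating income changes by 2.1490 × +15.3% = +32.9%.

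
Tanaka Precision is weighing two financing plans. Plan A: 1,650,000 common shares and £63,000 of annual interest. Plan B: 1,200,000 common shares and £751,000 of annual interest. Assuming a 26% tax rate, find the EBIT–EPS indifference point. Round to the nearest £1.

£2,585,667

At indifference, (EBIT − 63,000)(1 − t)/1,650,000 = (EBIT − 751,000)(1 − t)/1,200,000.
Cancelling (1 − t) and cross-multiplying: 1,200,000·(EBIT − 63,000) = 1,650,000·(EBIT − 751,000).
EBIT × (1,650,000 − 1,200,000) = 751,000 × 1,650,000 − 63,000 × 1,200,000 = 1,163,550,000,000, so EBIT = 1,163,550,000,000 ÷ 450,000 = 2,585,666.67.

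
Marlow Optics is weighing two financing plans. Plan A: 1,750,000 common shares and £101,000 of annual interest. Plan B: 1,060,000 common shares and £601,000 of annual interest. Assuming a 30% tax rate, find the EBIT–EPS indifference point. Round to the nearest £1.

£1,369,116

At indifference, (EBIT − 101,000)(1 − t)/1,750,000 = (EBIT − 601,000)(1 − t)/1,060,000.
Cancelling (1 − t) and cross-multiplying: 1,060,000·(EBIT − 101,000) = 1,750,000·(EBIT − 601,000).
EBIT × (1,750,000 − 1,060,000) = 601,000 × 1,750,000 − 101,000 × 1,060,000 = 944,690,000,000, so EBIT = 944,690,000,000 ÷ 690,000 = 1,369,115.94.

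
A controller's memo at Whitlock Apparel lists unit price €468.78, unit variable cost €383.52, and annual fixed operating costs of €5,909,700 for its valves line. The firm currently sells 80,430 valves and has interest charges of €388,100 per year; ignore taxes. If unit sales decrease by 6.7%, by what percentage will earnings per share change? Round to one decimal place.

-82.1%

Contribution at this volume is 80,430 × €85.26 = €6,857,461.80.
EBIT = €6,857,461.80 − €5,909,700 = €947,761.80.
Interest = €388,100.00, so EBIT − I = €559,661.80.
Degree of combined leverage = contribution ÷ (EBIT − I) = €6,857,461.80 ÷ €559,661.80 = 12.2529.
%ΔEPS = DCL × %ΔSales = 12.2529 × -6.7% = -82.1%.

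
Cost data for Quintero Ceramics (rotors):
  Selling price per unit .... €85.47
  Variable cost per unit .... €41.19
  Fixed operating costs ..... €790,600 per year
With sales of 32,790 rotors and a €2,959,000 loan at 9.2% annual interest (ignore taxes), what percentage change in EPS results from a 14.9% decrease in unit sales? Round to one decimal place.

-55.6%

At 32,790 units, contribution = 32,790 × €44.28 = €1,451,941.20.
Subtracting fixed costs: EBIT = €1,451,941.20 − €790,600 = €661,341.20.
Interest = €272,228.00, so EBIT − I = €389,113.20.
Degree of combined leverage = contribution ÷ (EBIT − I) = €1,451,941.20 ÷ €389,113.20 = 3.7314.
EPS therefore changes by 3.7314 × (-14.9%) = -55.6%.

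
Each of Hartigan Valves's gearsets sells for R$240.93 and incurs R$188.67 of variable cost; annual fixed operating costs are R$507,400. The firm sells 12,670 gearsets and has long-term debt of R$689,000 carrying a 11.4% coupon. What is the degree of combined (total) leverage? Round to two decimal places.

8.69

Contribution at this volume is 12,670 × R$52.26 = R$662,134.20.
EBIT = R$662,134.20 − R$507,400 = R$154,734.20. Interest = R$78,546.00.
DOL = R$662,134.20 ÷ R$154,734.20 = 4.2792; DFL = R$154,734.20 ÷ R$76,188.20 = 2.0309.
DCL = DOL × DFL = 4.2792 × 2.0309 = 8.6906.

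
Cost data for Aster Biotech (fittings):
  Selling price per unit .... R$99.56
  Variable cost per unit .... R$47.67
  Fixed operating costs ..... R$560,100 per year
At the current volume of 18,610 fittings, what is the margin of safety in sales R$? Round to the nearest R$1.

R$778,162

Each unit contributes R$99.56 − R$47.67 = R$51.89. Break-even units = R$560,100 ÷ R$51.89 = 10,793.99; break-even revenue = 10,793.99 × R$99.56 = R$1,074,649.37.
Actual sales revenue = 18,610 × R$99.56 = R$1,852,811.60.
Margin of safety = R$1,852,811.60 − R$1,074,649.37 = R$778,162.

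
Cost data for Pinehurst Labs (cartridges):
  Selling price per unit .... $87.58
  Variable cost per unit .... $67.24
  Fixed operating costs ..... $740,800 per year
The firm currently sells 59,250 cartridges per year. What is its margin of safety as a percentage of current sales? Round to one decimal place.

Each unit contributes $87.58 − $67.24 = $20.34. Break-even units = $740,800 ÷ $20.34 = 36,420.85; break-even revenue = 36,420.85 × $87.58 = $3,189,737.66.
Current sales = 59,250 × $87.58 = $5,189,115.00.
Margin of safety = ($5,189,115.00 − $3,189,737.66) ÷ $5,189,115.00 = 38.5%.

38.5%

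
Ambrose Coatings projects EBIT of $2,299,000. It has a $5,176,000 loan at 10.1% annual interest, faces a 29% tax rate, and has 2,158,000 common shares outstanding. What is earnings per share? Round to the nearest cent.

$0.58

Pre-tax income = $2,299,000 − $522,776.00 = $1,776,224.00.
Net income = $1,776,224.00 × (1 − 0.29) = $1,261,119.04.
EPS = $1,261,119.04 ÷ 2,158,000 = $0.58.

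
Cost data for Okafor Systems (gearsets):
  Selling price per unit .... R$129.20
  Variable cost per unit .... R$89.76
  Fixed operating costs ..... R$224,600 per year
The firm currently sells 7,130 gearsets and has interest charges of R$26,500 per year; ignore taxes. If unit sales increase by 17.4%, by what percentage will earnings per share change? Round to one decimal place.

+162.5%

Contribution at this volume is 7,130 × R$39.44 = R$281,207.20.
EBIT = R$281,207.20 − R$224,600 = R$56,607.20.
Interest = R$26,500.00, so EBIT − I = R$30,107.20.
DCL = total CM / (EBIT − I) = R$281,207.20 / R$30,107.20 = 9.3402.
EPS therefore changes by 9.3402 × (+17.4%) = +162.5%.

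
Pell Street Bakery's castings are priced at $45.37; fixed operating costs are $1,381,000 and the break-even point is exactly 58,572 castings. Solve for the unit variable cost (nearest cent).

$21.79

At break-even, FC = Q × (P − VC), so P − VC = $1,381,000 ÷ 58,572 = $23.5778.
Hence VC = price − CM = $45.37 − $23.5778 = $21.79.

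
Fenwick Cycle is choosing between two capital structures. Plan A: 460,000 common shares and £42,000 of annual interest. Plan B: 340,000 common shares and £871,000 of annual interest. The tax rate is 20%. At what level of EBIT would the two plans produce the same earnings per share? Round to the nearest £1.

Set EPS_A = EPS_B: (EBIT − £42,000)(1 − 0.20) ÷ 460,000 = (EBIT − £871,000)(1 − 0.20) ÷ 340,000.
The (1 − t) factor cancels: (EBIT − 42,000) × 340,000 = (EBIT − 871,000) × 460,000.
Solving, EBIT = (871,000·460,000 − 42,000·340,000) / (460,000 − 340,000) = 386,380,000,000 / 120,000 = 3,219,833.33.

£3,219,833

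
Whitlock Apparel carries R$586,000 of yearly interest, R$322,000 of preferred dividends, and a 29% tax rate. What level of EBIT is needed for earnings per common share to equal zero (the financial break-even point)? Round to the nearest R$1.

R$1,039,521

Grossing the preferred dividend up to pre-tax terms: R$322,000 / (1 − 0.29) = R$453,521.13.
Financial break-even EBIT = interest + D_p ÷ (1 − t) = R$586,000 + R$453,521.13 = R$1,039,521.13.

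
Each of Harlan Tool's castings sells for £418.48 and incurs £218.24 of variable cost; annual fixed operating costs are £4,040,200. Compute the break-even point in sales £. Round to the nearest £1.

£8,443,582

Contribution margin per unit = £418.48 − £218.24 = £200.24, a CM ratio of £200.24 ÷ £418.48 = 0.4785.
Break-even revenue = fixed costs × price ÷ CM = £4,040,200 × £418.48 ÷ £200.24 = £8,443,582.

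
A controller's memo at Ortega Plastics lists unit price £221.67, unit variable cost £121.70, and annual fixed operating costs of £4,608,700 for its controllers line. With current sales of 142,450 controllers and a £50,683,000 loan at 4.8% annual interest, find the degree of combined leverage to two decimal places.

1.98

Total contribution margin = 142,450 × £99.97 = £14,240,726.50.
Subtracting fixed costs: EBIT = £14,240,726.50 − £4,608,700 = £9,632,026.50. Interest = £2,432,784.00, so EBIT − I = £7,199,242.50.
DCL = contribution ÷ (EBIT − I) = £14,240,726.50 ÷ £7,199,242.50 = 1.9781.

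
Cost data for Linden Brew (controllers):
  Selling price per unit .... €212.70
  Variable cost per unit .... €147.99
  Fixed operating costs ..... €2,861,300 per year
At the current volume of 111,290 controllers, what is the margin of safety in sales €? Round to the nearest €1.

Each unit contributes €212.70 − €147.99 = €64.71. Break-even units = €2,861,300 ÷ €64.71 = 44,217.28; break-even revenue = 44,217.28 × €212.70 = €9,405,014.84.
Current sales = 111,290 × €212.70 = €23,671,383.00.
Margin of safety = €23,671,383.00 − €9,405,014.84 = €14,266,368.

€14,266,368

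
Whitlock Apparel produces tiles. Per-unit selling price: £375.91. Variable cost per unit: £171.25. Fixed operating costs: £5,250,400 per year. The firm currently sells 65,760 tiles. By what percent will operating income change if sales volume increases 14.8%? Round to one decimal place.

At 65,760 units, contribution = 65,760 × £204.66 = £13,458,441.60.
EBIT = £13,458,441.60 − £5,250,400 = £8,208,041.60.
DOL = contribution ÷ EBIT = £13,458,441.60 ÷ £8,208,041.60 = 1.6397.
So EBIT moves 1.6397 × (+14.8%) = +24.3%.

+24.3%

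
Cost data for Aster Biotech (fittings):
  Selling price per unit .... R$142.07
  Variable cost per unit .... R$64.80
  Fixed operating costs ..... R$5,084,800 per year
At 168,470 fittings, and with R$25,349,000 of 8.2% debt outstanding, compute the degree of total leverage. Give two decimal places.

2.22

Total contribution margin = 168,470 × R$77.27 = R$13,017,676.90.
Operating income = contribution − fixed costs = R$13,017,676.90 − R$5,084,800 = R$7,932,876.90. Interest = R$2,078,618.00.
DOL = R$13,017,676.90 ÷ R$7,932,876.90 = 1.6410; DFL = R$7,932,876.90 ÷ R$5,854,258.90 = 1.3551.
DCL = DOL × DFL = 1.6410 × 1.3551 = 2.2237.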